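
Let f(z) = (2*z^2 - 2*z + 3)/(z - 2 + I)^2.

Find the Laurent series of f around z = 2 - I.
(5 - 6*I)/(z - 2 + I)^2 + (6 - 4*I)/(z - 2 + I) + 2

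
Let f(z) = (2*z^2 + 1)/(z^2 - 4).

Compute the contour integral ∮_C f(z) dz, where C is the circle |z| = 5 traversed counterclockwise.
By the residue theorem, ∮_C f(z) dz = 2πi · (sum of the residues of f at the poles inside |z| = 5).

The denominator factors as (z - 2)*(z + 2), so the singularities of f are simple poles at z = 2, z = -2.
  |2|² = 4 < 25 = 5², so this pole is inside the contour.
  |-2|² = 4 < 25 = 5², so this pole is inside the contour.

With P(z) = 2*z^2 + 1 and Q(z) = z^2 - 4, each pole is simple, so Res(f, z₀) = P(z₀)/Q'(z₀) with Q'(z) = 2*z.
  Res(f, 2) = P(2)/Q'(2) = (9)/(4) = 9/4
  Res(f, -2) = P(-2)/Q'(-2) = (9)/(-4) = -9/4

Sum of residues inside C: 0
∮_C f(z) dz = 2πi · (0) = 0

Final answer: 0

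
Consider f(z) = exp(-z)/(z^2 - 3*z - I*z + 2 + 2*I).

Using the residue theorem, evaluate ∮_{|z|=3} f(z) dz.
pi*(1 - I)*exp(-1 - I) + pi*(-1 + I)*exp(-2)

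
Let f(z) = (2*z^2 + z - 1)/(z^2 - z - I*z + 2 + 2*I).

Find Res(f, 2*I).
Write f(z) = P(z)/Q(z) with P(z) = 2*z^2 + z - 1 and Q(z) = z^2 - z - I*z + 2 + 2*I.
The denominator factors as Q(z) = (z - 1 + I)*(z - 2*I), so z = 2*I is a simple zero of Q and P is analytic there; z = 2*I is therefore a simple pole and
  Res(f, z₀) = P(z₀)/Q'(z₀).

Q'(z) = 2*z - 1 - I, so Q'(2*I) = -1 + 3*I.
P(2*I) = -9 + 2*I.

Res(f, 2*I) = (-9 + 2*I)/(-1 + 3*I) = 3/2 + 5*I/2

Final answer: 3/2 + 5*I/2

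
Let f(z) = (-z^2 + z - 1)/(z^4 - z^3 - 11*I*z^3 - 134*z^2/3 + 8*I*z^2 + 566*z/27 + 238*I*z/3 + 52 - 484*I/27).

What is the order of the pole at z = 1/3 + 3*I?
Factor the denominator:
  z^4 - z^3 - 11*I*z^3 - 134*z^2/3 + 8*I*z^2 + 566*z/27 + 238*I*z/3 + 52 - 484*I/27 = (z - 1/3 - 3*I)^3*(z - 2*I)

The numerator P(z) = -z^2 + z - 1 has P(1/3 + 3*I) = 74/9 + I ≠ 0, so no factor of (z - 1/3 - 3*I) cancels.
Near z = 1/3 + 3*I we can therefore write f(z) = g(z)/(z - 1/3 - 3*I)^3 with g analytic at 1/3 + 3*I and g(1/3 + 3*I) ≠ 0 (g is the numerator divided by the remaining denominator factors).

Hence z = 1/3 + 3*I is a pole of order 3.

Final answer: 3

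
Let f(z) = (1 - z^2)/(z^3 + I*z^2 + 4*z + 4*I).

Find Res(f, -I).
Write f(z) = P(z)/Q(z) with P(z) = 1 - z^2 and Q(z) = z^3 + I*z^2 + 4*z + 4*I.
The denominator factors as Q(z) = (z + 2*I)*(z + I)*(z - 2*I), so z = -I is a simple zero of Q and P is analytic there; z = -I is therefore a simple pole and
  Res(f, z₀) = P(z₀)/Q'(z₀).

Q'(z) = 3*z^2 + 2*I*z + 4, so Q'(-I) = 3.
P(-I) = 2.

Res(f, -I) = (2)/(3) = 2/3

Final answer: 2/3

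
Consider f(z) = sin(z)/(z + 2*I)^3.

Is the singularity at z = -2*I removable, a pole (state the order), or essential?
Write f(z) = g(z)/(z + 2*I)^3 with g(z) = sin(z).
g is entire and g(-2*I) = -I*sinh(2) ≠ 0, so no factor of (z + 2*I) cancels: the Laurent expansion of f about z = -2*I starts at the power -3, i.e. lim_{z→z₀} (z - z₀)^3 f(z) = -I*sinh(2) is finite and nonzero.
So z = -2*I is a pole of order 3.

Final answer: pole of order 3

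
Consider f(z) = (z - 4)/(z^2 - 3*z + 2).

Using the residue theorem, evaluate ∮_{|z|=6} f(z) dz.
By the residue theorem, ∮_C f(z) dz = 2πi · (sum of the residues of f at the poles inside |z| = 6).

The denominator factors as (z - 2)*(z - 1), so the singularities of f are simple poles at z = 2, z = 1.
  |2|² = 4 < 36 = 6², so this pole is inside the contour.
  |1|² = 1 < 36 = 6², so this pole is inside the contour.

With P(z) = z - 4 and Q(z) = z^2 - 3*z + 2, each pole is simple, so Res(f, z₀) = P(z₀)/Q'(z₀) with Q'(z) = 2*z - 3.
  Res(f, 2) = P(2)/Q'(2) = (-2)/(1) = -2
  Res(f, 1) = P(1)/Q'(1) = (-3)/(-1) = 3

Sum of residues inside C: 1
∮_C f(z) dz = 2πi · (1) = 2*I*pi

Final answer: 2*I*pi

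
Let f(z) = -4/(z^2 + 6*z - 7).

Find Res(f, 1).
-1/2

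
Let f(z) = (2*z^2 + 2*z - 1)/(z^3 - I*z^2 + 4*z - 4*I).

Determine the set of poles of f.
The singularities of f are the zeros of the denominator. Factoring,
  z^3 - I*z^2 + 4*z - 4*I = (z - 2*I)*(z - I)*(z + 2*I)
so the candidates are z = 2*I, z = I, z = -2*I.

Check the numerator P(z) = 2*z^2 + 2*z - 1 at each one:
  P(2*I) = -9 + 4*I ≠ 0, so z = 2*I is a (simple) pole.
  P(I) = -3 + 2*I ≠ 0, so z = I is a (simple) pole.
  P(-2*I) = -9 - 4*I ≠ 0, so z = -2*I is a (simple) pole.

Poles of f: {-2*I, I, 2*I}

Final answer: {-2*I, I, 2*I}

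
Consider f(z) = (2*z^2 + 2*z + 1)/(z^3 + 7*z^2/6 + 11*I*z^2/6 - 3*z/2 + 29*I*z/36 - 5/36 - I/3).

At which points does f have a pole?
The singularities of f are the zeros of the denominator. Factoring,
  z^3 + 7*z^2/6 + 11*I*z^2/6 - 3*z/2 + 29*I*z/36 - 5/36 - I/3 = (z + 3/2 + I)*(z + I/3)*(z - 1/3 + I/2)
so the candidates are z = -3/2 - I, z = -I/3, z = 1/3 - I/2.

Check the numerator P(z) = 2*z^2 + 2*z + 1 at each one:
  P(-3/2 - I) = 1/2 + 4*I ≠ 0, so z = -3/2 - I is a (simple) pole.
  P(-I/3) = 7/9 - 2*I/3 ≠ 0, so z = -I/3 is a (simple) pole.
  P(1/3 - I/2) = 25/18 - 5*I/3 ≠ 0, so z = 1/3 - I/2 is a (simple) pole.

Poles of f: {-3/2 - I, -I/3, 1/3 - I/2}

Final answer: {-3/2 - I, -I/3, 1/3 - I/2}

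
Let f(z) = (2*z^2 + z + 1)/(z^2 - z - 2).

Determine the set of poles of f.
The singularities of f are the zeros of the denominator. Factoring,
  z^2 - z - 2 = (z + 1)*(z - 2)
so the candidates are z = -1, z = 2.

Check the numerator P(z) = 2*z^2 + z + 1 at each one:
  P(-1) = 2 ≠ 0, so z = -1 is a (simple) pole.
  P(2) = 11 ≠ 0, so z = 2 is a (simple) pole.

Poles of f: {-1, 2}

Final answer: {-1, 2}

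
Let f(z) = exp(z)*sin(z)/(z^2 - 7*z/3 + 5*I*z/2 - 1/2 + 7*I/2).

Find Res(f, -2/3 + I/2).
Write f(z) = P(z)/Q(z) with P(z) = exp(z)*sin(z) and Q(z) = z^2 - 7*z/3 + 5*I*z/2 - 1/2 + 7*I/2.
The denominator factors as Q(z) = (z - 3 + 3*I)*(z + 2/3 - I/2), so z = -2/3 + I/2 is a simple zero of Q and P is analytic there; z = -2/3 + I/2 is therefore a simple pole and
  Res(f, z₀) = P(z₀)/Q'(z₀).

Q'(z) = 2*z - 7/3 + 5*I/2, so Q'(-2/3 + I/2) = -11/3 + 7*I/2.
P(-2/3 + I/2) = -exp(-2/3 + I/2)*sin(2/3 - I/2).

Res(f, -2/3 + I/2) = (-exp(-2/3 + I/2)*sin(2/3 - I/2))/(-11/3 + 7*I/2) = (132/925 + 126*I/925)*exp(-2/3 + I/2)*sin(2/3 - I/2)

Final answer: (132/925 + 126*I/925)*exp(-2/3 + I/2)*sin(2/3 - I/2)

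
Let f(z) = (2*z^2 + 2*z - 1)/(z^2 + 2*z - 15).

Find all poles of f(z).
The singularities of f are the zeros of the denominator. Factoring,
  z^2 + 2*z - 15 = (z - 3)*(z + 5)
so the candidates are z = 3, z = -5.

Check the numerator P(z) = 2*z^2 + 2*z - 1 at each one:
  P(3) = 23 ≠ 0, so z = 3 is a (simple) pole.
  P(-5) = 39 ≠ 0, so z = -5 is a (simple) pole.

Poles of f: {-5, 3}

Final answer: {-5, 3}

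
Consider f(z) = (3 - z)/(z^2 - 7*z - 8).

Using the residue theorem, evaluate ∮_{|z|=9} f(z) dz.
By the residue theorem, ∮_C f(z) dz = 2πi · (sum of the residues of f at the poles inside |z| = 9).

The denominator factors as (z - 8)*(z + 1), so the singularities of f are simple poles at z = 8, z = -1.
  |8|² = 64 < 81 = 9², so this pole is inside the contour.
  |-1|² = 1 < 81 = 9², so this pole is inside the contour.

With P(z) = 3 - z and Q(z) = z^2 - 7*z - 8, each pole is simple, so Res(f, z₀) = P(z₀)/Q'(z₀) with Q'(z) = 2*z - 7.
  Res(f, 8) = P(8)/Q'(8) = (-5)/(9) = -5/9
  Res(f, -1) = P(-1)/Q'(-1) = (4)/(-9) = -4/9

Sum of residues inside C: -1
∮_C f(z) dz = 2πi · (-1) = -2*I*pi

Final answer: -2*I*pi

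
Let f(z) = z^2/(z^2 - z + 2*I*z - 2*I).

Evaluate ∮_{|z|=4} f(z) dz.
By the residue theorem, ∮_C f(z) dz = 2πi · (sum of the residues of f at the poles inside |z| = 4).

The denominator factors as (z + 2*I)*(z - 1), so the singularities of f are simple poles at z = -2*I, z = 1.
  |-2*I|² = 4 < 16 = 4², so this pole is inside the contour.
  |1|² = 1 < 16 = 4², so this pole is inside the contour.

With P(z) = z^2 and Q(z) = z^2 - z + 2*I*z - 2*I, each pole is simple, so Res(f, z₀) = P(z₀)/Q'(z₀) with Q'(z) = 2*z - 1 + 2*I.
  Res(f, -2*I) = P(-2*I)/Q'(-2*I) = (-4)/(-1 - 2*I) = 4/5 - 8*I/5
  Res(f, 1) = P(1)/Q'(1) = (1)/(1 + 2*I) = 1/5 - 2*I/5

Sum of residues inside C: 1 - 2*I
∮_C f(z) dz = 2πi · (1 - 2*I) = pi*(4 + 2*I)

Final answer: pi*(4 + 2*I)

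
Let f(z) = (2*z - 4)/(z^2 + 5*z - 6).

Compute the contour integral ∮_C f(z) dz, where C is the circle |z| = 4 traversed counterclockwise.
-4*I*pi/7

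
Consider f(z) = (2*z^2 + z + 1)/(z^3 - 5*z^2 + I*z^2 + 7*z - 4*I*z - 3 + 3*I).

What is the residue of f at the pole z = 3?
Write f(z) = P(z)/Q(z) with P(z) = 2*z^2 + z + 1 and Q(z) = z^3 - 5*z^2 + I*z^2 + 7*z - 4*I*z - 3 + 3*I.
The denominator factors as Q(z) = (z - 3)*(z - 1)*(z - 1 + I), so z = 3 is a simple zero of Q and P is analytic there; z = 3 is therefore a simple pole and
  Res(f, z₀) = P(z₀)/Q'(z₀).

Q'(z) = 3*z^2 - 10*z + 2*I*z + 7 - 4*I, so Q'(3) = 4 + 2*I.
P(3) = 22.

Res(f, 3) = (22)/(4 + 2*I) = 22/5 - 11*I/5

Final answer: 22/5 - 11*I/5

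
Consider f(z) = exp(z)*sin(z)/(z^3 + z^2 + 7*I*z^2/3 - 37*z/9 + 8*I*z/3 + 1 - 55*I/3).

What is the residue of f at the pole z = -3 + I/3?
(-27/905 - 6*I/181)*exp(-3 + I/3)*sin(3 - I/3)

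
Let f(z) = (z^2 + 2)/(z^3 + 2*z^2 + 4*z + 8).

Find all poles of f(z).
The singularities of f are the zeros of the denominator. Factoring,
  z^3 + 2*z^2 + 4*z + 8 = (z - 2*I)*(z + 2)*(z + 2*I)
so the candidates are z = 2*I, z = -2, z = -2*I.

Check the numerator P(z) = z^2 + 2 at each one:
  P(2*I) = -2 ≠ 0, so z = 2*I is a (simple) pole.
  P(-2) = 6 ≠ 0, so z = -2 is a (simple) pole.
  P(-2*I) = -2 ≠ 0, so z = -2*I is a (simple) pole.

Poles of f: {-2, -2*I, 2*I}

Final answer: {-2, -2*I, 2*I}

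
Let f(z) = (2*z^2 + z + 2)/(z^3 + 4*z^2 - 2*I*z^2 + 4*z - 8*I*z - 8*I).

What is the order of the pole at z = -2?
2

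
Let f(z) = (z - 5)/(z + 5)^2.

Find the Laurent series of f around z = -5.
-10/(z + 5)^2 + 1/(z + 5)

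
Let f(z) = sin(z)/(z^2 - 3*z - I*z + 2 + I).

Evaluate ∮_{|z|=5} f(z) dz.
By the residue theorem, ∮_C f(z) dz = 2πi · (sum of the residues of f at the poles inside |z| = 5).

The denominator factors as (z - 1)*(z - 2 - I), so the singularities of f are simple poles at z = 1, z = 2 + I.
  |1|² = 1 < 25 = 5², so this pole is inside the contour.
  |2 + I|² = 5 < 25 = 5², so this pole is inside the contour.

With P(z) = sin(z) and Q(z) = z^2 - 3*z - I*z + 2 + I, each pole is simple, so Res(f, z₀) = P(z₀)/Q'(z₀) with Q'(z) = 2*z - 3 - I.
  Res(f, 1) = P(1)/Q'(1) = (sin(1))/(-1 - I) = (-1/2 + I/2)*sin(1)
  Res(f, 2 + I) = P(2 + I)/Q'(2 + I) = (sin(2 + I))/(1 + I) = (1/2 - I/2)*sin(2 + I)

Sum of residues inside C: (1/2 - I/2)*sin(2 + I) + (-1/2 + I/2)*sin(1)
∮_C f(z) dz = 2πi · ((1/2 - I/2)*sin(2 + I) + (-1/2 + I/2)*sin(1)) = pi*(-1 - I)*sin(1) + pi*(1 + I)*sin(2 + I)

Final answer: pi*(-1 - I)*sin(1) + pi*(1 + I)*sin(2 + I)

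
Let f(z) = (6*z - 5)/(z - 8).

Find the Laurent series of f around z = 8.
43/(z - 8) + 6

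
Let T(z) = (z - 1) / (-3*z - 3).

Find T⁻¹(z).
Set w = T(z) = (z - 1) / (-3*z - 3) and solve for z:
  w*(-3*z - 3) = z - 1
  -3*w + z*(-3*w - 1) + 1 = 0
  z*(-3*w - 1) = 3*w - 1
  z = (1 - 3*w)/(3*w + 1)
Renaming the variable, T⁻¹(z) = (-3*z + 1)/(3*z + 1).
(Check: ad - bc = -6 ≠ 0, so T is invertible.)

Final answer: (-3*z + 1)/(3*z + 1)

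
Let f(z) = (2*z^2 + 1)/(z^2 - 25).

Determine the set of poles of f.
{-5, 5}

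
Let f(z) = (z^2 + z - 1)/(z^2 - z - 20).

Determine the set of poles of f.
{-4, 5}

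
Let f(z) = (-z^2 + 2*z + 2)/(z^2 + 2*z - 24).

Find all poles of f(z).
The singularities of f are the zeros of the denominator. Factoring,
  z^2 + 2*z - 24 = (z + 6)*(z - 4)
so the candidates are z = -6, z = 4.

Check the numerator P(z) = -z^2 + 2*z + 2 at each one:
  P(-6) = -46 ≠ 0, so z = -6 is a (simple) pole.
  P(4) = -6 ≠ 0, so z = 4 is a (simple) pole.

Poles of f: {-6, 4}

Final answer: {-6, 4}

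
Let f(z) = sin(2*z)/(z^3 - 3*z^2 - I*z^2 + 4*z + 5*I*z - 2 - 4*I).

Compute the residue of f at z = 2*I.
(-7/65 - 4*I/65)*sinh(4)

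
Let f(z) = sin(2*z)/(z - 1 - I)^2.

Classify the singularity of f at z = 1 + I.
Write f(z) = g(z)/(z - 1 - I)^2 with g(z) = sin(2*z).
g is entire and g(1 + I) = sin(2 + 2*I) ≠ 0, so no factor of (z - 1 - I) cancels: the Laurent expansion of f about z = 1 + I starts at the power -2, i.e. lim_{z→z₀} (z - z₀)^2 f(z) = sin(2 + 2*I) is finite and nonzero.
So z = 1 + I is a pole of order 2.

Final answer: pole of order 2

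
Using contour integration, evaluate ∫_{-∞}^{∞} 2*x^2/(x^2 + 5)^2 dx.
Let f(z) = 2*z^2/(z^2 + 5)^2. The denominator has no real zeros and deg Q - deg P = 2 ≥ 2, so the integral of f over the upper semicircle |z| = R tends to 0 as R → ∞. Closing the contour in the upper half-plane,
  ∫_{-∞}^{∞} f(x) dx = 2πi · Σ Res(f, z_k)  over the poles with Im z_k > 0.

Zeros of the denominator: z^2 + 5 = 0 gives z = ±sqrt(5)*I.
Upper half-plane: z = sqrt(5)*I (a pole of order 2).

Write f(z) = g(z)/(z - sqrt(5)*I)^2 with g(z) = 2*z^2/(z + sqrt(5)*I)^2. For a double pole, Res(f, z₀) = g'(z₀):
  g'(z) = 4*sqrt(5)*I*z/(z + sqrt(5)*I)^3
  Res(f, sqrt(5)*I) = g'(sqrt(5)*I) = -sqrt(5)*I/10

∫_{-∞}^{∞} f(x) dx = 2πi · (-sqrt(5)*I/10) = sqrt(5)*pi/5

Final answer: sqrt(5)*pi/5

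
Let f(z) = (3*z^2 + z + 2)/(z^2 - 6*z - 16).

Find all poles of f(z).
The singularities of f are the zeros of the denominator. Factoring,
  z^2 - 6*z - 16 = (z - 8)*(z + 2)
so the candidates are z = 8, z = -2.

Check the numerator P(z) = 3*z^2 + z + 2 at each one:
  P(8) = 202 ≠ 0, so z = 8 is a (simple) pole.
  P(-2) = 12 ≠ 0, so z = -2 is a (simple) pole.

Poles of f: {-2, 8}

Final answer: {-2, 8}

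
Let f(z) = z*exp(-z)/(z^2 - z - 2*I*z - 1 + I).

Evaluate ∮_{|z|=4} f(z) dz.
By the residue theorem, ∮_C f(z) dz = 2πi · (sum of the residues of f at the poles inside |z| = 4).

The denominator factors as (z - I)*(z - 1 - I), so the singularities of f are simple poles at z = I, z = 1 + I.
  |I|² = 1 < 16 = 4², so this pole is inside the contour.
  |1 + I|² = 2 < 16 = 4², so this pole is inside the contour.

With P(z) = z*exp(-z) and Q(z) = z^2 - z - 2*I*z - 1 + I, each pole is simple, so Res(f, z₀) = P(z₀)/Q'(z₀) with Q'(z) = 2*z - 1 - 2*I.
  Res(f, I) = P(I)/Q'(I) = (I*exp(-I))/(-1) = -I*exp(-I)
  Res(f, 1 + I) = P(1 + I)/Q'(1 + I) = ((1 + I)*exp(-1 - I))/(1) = (1 + I)*exp(-1 - I)

Sum of residues inside C: -I*exp(-I) + (1 + I)*exp(-1 - I)
∮_C f(z) dz = 2πi · (-I*exp(-I) + (1 + I)*exp(-1 - I)) = 2*pi*exp(-I) + pi*(-2 + 2*I)*exp(-1 - I)

Final answer: 2*pi*exp(-I) + pi*(-2 + 2*I)*exp(-1 - I)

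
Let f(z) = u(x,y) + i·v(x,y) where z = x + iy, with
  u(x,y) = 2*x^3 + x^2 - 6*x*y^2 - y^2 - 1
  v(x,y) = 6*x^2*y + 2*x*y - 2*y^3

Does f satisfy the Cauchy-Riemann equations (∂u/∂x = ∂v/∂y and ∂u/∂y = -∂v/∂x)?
∂u/∂x = 6*x^2 + 2*x - 6*y^2
∂v/∂y = 6*x^2 + 2*x - 6*y^2
∂u/∂y = -12*x*y - 2*y
∂v/∂x = 12*x*y + 2*y
∂u/∂x = ∂v/∂y and ∂u/∂y = -∂v/∂x hold identically; f is analytic.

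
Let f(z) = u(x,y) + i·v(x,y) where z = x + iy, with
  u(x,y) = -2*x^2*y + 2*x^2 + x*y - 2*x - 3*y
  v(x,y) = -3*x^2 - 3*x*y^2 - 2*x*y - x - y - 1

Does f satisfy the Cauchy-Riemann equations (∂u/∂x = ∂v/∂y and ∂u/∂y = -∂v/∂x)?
∂u/∂x = -4*x*y + 4*x + y - 2
∂v/∂y = -6*x*y - 2*x - 1
∂u/∂y = -2*x^2 + x - 3
∂v/∂x = -6*x - 3*y^2 - 2*y - 1
∂u/∂x ≠ ∂v/∂y and ∂u/∂y ≠ -∂v/∂x; the Cauchy-Riemann equations are not satisfied, so f is not analytic.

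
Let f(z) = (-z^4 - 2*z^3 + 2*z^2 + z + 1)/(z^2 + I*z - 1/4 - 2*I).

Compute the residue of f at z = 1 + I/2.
Write f(z) = P(z)/Q(z) with P(z) = -z^4 - 2*z^3 + 2*z^2 + z + 1 and Q(z) = z^2 + I*z - 1/4 - 2*I.
The denominator factors as Q(z) = (z - 1 - I/2)*(z + 1 + 3*I/2), so z = 1 + I/2 is a simple zero of Q and P is analytic there; z = 1 + I/2 is therefore a simple pole and
  Res(f, z₀) = P(z₀)/Q'(z₀).

Q'(z) = 2*z + I, so Q'(1 + I/2) = 2 + 2*I.
P(1 + I/2) = 55/16 - 7*I/4.

Res(f, 1 + I/2) = (55/16 - 7*I/4)/(2 + 2*I) = 27/64 - 83*I/64

Final answer: 27/64 - 83*I/64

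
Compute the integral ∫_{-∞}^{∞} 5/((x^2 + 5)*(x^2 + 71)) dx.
pi*(-5*sqrt(71) + 71*sqrt(5))/4686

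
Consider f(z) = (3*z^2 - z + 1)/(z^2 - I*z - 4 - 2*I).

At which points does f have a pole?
The singularities of f are the zeros of the denominator. Factoring,
  z^2 - I*z - 4 - 2*I = (z + 2)*(z - 2 - I)
so the candidates are z = -2, z = 2 + I.

Check the numerator P(z) = 3*z^2 - z + 1 at each one:
  P(-2) = 15 ≠ 0, so z = -2 is a (simple) pole.
  P(2 + I) = 8 + 11*I ≠ 0, so z = 2 + I is a (simple) pole.

Poles of f: {-2, 2 + I}

Final answer: {-2, 2 + I}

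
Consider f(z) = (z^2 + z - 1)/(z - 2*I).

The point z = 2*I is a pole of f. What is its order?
Factor the denominator:
  z - 2*I = (z - 2*I)

The numerator P(z) = z^2 + z - 1 has P(2*I) = -5 + 2*I ≠ 0, so no factor of (z - 2*I) cancels.
Near z = 2*I we can therefore write f(z) = g(z)/(z - 2*I) with g analytic at 2*I and g(2*I) ≠ 0 (g is just the numerator).

Hence z = 2*I is a pole of order 1.

Final answer: 1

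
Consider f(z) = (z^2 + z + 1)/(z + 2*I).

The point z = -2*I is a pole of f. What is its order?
Factor the denominator:
  z + 2*I = (z + 2*I)

The numerator P(z) = z^2 + z + 1 has P(-2*I) = -3 - 2*I ≠ 0, so no factor of (z + 2*I) cancels.
Near z = -2*I we can therefore write f(z) = g(z)/(z + 2*I) with g analytic at -2*I and g(-2*I) ≠ 0 (g is just the numerator).

Hence z = -2*I is a pole of order 1.

Final answer: 1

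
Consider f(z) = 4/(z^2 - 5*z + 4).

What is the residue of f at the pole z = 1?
-4/3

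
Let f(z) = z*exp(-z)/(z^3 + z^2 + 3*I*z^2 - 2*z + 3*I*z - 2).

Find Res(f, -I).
Write f(z) = P(z)/Q(z) with P(z) = z*exp(-z) and Q(z) = z^3 + z^2 + 3*I*z^2 - 2*z + 3*I*z - 2.
The denominator factors as Q(z) = (z + 2*I)*(z + I)*(z + 1), so z = -I is a simple zero of Q and P is analytic there; z = -I is therefore a simple pole and
  Res(f, z₀) = P(z₀)/Q'(z₀).

Q'(z) = 3*z^2 + 2*z + 6*I*z - 2 + 3*I, so Q'(-I) = 1 + I.
P(-I) = -I*exp(I).

Res(f, -I) = (-I*exp(I))/(1 + I) = (-1/2 - I/2)*exp(I)

Final answer: (-1/2 - I/2)*exp(I)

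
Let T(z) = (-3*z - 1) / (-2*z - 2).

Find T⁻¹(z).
Set w = T(z) = (-3*z - 1) / (-2*z - 2) and solve for z:
  w*(-2*z - 2) = -3*z - 1
  -2*w + z*(3 - 2*w) + 1 = 0
  z*(3 - 2*w) = 2*w - 1
  z = (1 - 2*w)/(2*w - 3)
Renaming the variable, T⁻¹(z) = (-2*z + 1)/(2*z - 3).
(Check: ad - bc = 4 ≠ 0, so T is invertible.)

Final answer: (-2*z + 1)/(2*z - 3)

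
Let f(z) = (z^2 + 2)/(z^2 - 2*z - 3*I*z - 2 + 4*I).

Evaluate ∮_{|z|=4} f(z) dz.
By the residue theorem, ∮_C f(z) dz = 2πi · (sum of the residues of f at the poles inside |z| = 4).

The denominator factors as (z - 2 - I)*(z - 2*I), so the singularities of f are simple poles at z = 2 + I, z = 2*I.
  |2 + I|² = 5 < 16 = 4², so this pole is inside the contour.
  |2*I|² = 4 < 16 = 4², so this pole is inside the contour.

With P(z) = z^2 + 2 and Q(z) = z^2 - 2*z - 3*I*z - 2 + 4*I, each pole is simple, so Res(f, z₀) = P(z₀)/Q'(z₀) with Q'(z) = 2*z - 2 - 3*I.
  Res(f, 2 + I) = P(2 + I)/Q'(2 + I) = (5 + 4*I)/(2 - I) = 6/5 + 13*I/5
  Res(f, 2*I) = P(2*I)/Q'(2*I) = (-2)/(-2 + I) = 4/5 + 2*I/5

Sum of residues inside C: 2 + 3*I
∮_C f(z) dz = 2πi · (2 + 3*I) = pi*(-6 + 4*I)

Final answer: pi*(-6 + 4*I)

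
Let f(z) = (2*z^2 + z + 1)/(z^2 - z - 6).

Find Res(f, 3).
Write f(z) = P(z)/Q(z) with P(z) = 2*z^2 + z + 1 and Q(z) = z^2 - z - 6.
The denominator factors as Q(z) = (z + 2)*(z - 3), so z = 3 is a simple zero of Q and P is analytic there; z = 3 is therefore a simple pole and
  Res(f, z₀) = P(z₀)/Q'(z₀).

Q'(z) = 2*z - 1, so Q'(3) = 5.
P(3) = 22.

Res(f, 3) = (22)/(5) = 22/5

Final answer: 22/5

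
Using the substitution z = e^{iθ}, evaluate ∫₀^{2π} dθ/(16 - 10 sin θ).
Call the integral J. The integrand is 2π-periodic and we integrate over a full period, so shifting θ does not change the value (θ → θ + π/2 turns sin θ into cos θ; θ → θ + π flips the sign of the trig term). Hence
  J = ∫₀^{2π} dθ/(16 + 10 cos θ).
Put z = e^{iθ}: then cos θ = (z + 1/z)/2, dθ = dz/(iz), and z runs once counterclockwise around |z| = 1:
  J = ∮_{|z|=1} 1/(16 + 10*(z + 1/z)/2) · dz/(iz) = (2/i) ∮_{|z|=1} dz/(10*z^2 + 32*z + 10).
The roots of 10*z^2 + 32*z + 10 are z = (-16 ± sqrt(16^2 - 10^2))/10, with sqrt(156) = 2*sqrt(39); their product is 1, so only z₊ = -8/5 + sqrt(39)/5 lies inside the unit circle (z₋ = -8/5 - sqrt(39)/5 lies outside).
z₊ is a simple zero of q(z) = 10*z^2 + 32*z + 10, so Res(1/q, z₊) = 1/q'(z₊) with q'(z) = 20*z + 32; and q'(z₊) = 10*(z₊ - z₋) = 4*sqrt(39).
Therefore J = (2/i) · 2πi · 1/(4*sqrt(39)) = 2*pi/(2*sqrt(39)) = sqrt(39)*pi/39

Final answer: sqrt(39)*pi/39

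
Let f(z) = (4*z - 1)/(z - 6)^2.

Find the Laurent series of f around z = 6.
Put w = z - (6), i.e. z = w + 6. The denominator is w^2, so it suffices to rewrite the numerator in powers of w.

P(z) = 4*z - 1
P(w + 6) = 23 + 4*w

Dividing each term by w^2:
  f = 23/w^2 + 4/w

Substituting back w = z - 6:
  f(z) = 23/(z - 6)^2 + 4/(z - 6)

The series is finite because the numerator is a polynomial; the negative powers form the principal part, and the coefficient of 1/(z - 6) gives Res(f, 6) = 4.

Final answer: 23/(z - 6)^2 + 4/(z - 6)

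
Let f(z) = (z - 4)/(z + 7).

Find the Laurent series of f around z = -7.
Put w = z - (-7), i.e. z = w - 7. The denominator is w, so it suffices to rewrite the numerator in powers of w.

P(z) = z - 4
P(w - 7) = -11 + w

Dividing each term by w:
  f = -11/w + 1

Substituting back w = z + 7:
  f(z) = -11/(z + 7) + 1

The series is finite because the numerator is a polynomial; the negative powers form the principal part, and the coefficient of 1/(z + 7) gives Res(f, -7) = -11.

Final answer: -11/(z + 7) + 1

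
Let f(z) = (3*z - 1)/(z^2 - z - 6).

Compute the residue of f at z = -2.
Write f(z) = P(z)/Q(z) with P(z) = 3*z - 1 and Q(z) = z^2 - z - 6.
The denominator factors as Q(z) = (z + 2)*(z - 3), so z = -2 is a simple zero of Q and P is analytic there; z = -2 is therefore a simple pole and
  Res(f, z₀) = P(z₀)/Q'(z₀).

Q'(z) = 2*z - 1, so Q'(-2) = -5.
P(-2) = -7.

Res(f, -2) = (-7)/(-5) = 7/5

Final answer: 7/5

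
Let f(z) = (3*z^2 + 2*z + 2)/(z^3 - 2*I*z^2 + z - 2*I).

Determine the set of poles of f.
The singularities of f are the zeros of the denominator. Factoring,
  z^3 - 2*I*z^2 + z - 2*I = (z - I)*(z + I)*(z - 2*I)
so the candidates are z = I, z = -I, z = 2*I.

Check the numerator P(z) = 3*z^2 + 2*z + 2 at each one:
  P(I) = -1 + 2*I ≠ 0, so z = I is a (simple) pole.
  P(-I) = -1 - 2*I ≠ 0, so z = -I is a (simple) pole.
  P(2*I) = -10 + 4*I ≠ 0, so z = 2*I is a (simple) pole.

Poles of f: {-I, I, 2*I}

Final answer: {-I, I, 2*I}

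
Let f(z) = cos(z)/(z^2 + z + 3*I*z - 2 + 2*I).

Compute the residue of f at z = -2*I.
Write f(z) = P(z)/Q(z) with P(z) = cos(z) and Q(z) = z^2 + z + 3*I*z - 2 + 2*I.
The denominator factors as Q(z) = (z + 1 + I)*(z + 2*I), so z = -2*I is a simple zero of Q and P is analytic there; z = -2*I is therefore a simple pole and
  Res(f, z₀) = P(z₀)/Q'(z₀).

Q'(z) = 2*z + 1 + 3*I, so Q'(-2*I) = 1 - I.
P(-2*I) = cosh(2).

Res(f, -2*I) = (cosh(2))/(1 - I) = (1/2 + I/2)*cosh(2)

Final answer: (1/2 + I/2)*cosh(2)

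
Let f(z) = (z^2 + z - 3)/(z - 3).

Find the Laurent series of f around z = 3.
Put w = z - (3), i.e. z = w + 3. The denominator is w, so it suffices to rewrite the numerator in powers of w.

P(z) = z^2 + z - 3
P(w + 3) = 9 + 7*w + w^2

Dividing each term by w:
  f = 9/w + 7 + w

Substituting back w = z - 3:
  f(z) = 9/(z - 3) + 7 + (z - 3)

The series is finite because the numerator is a polynomial; the negative powers form the principal part, and the coefficient of 1/(z - 3) gives Res(f, 3) = 9.

Final answer: 9/(z - 3) + 7 + (z - 3)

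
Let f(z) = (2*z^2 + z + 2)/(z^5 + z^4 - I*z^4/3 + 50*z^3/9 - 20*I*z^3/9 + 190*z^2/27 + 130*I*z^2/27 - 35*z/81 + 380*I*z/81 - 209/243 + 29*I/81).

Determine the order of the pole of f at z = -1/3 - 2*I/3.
Factor the denominator:
  z^5 + z^4 - I*z^4/3 + 50*z^3/9 - 20*I*z^3/9 + 190*z^2/27 + 130*I*z^2/27 - 35*z/81 + 380*I*z/81 - 209/243 + 29*I/81 = (z + 1/3 + 2*I/3)^4*(z - 1/3 - 3*I)

The numerator P(z) = 2*z^2 + z + 2 has P(-1/3 - 2*I/3) = 1 + 2*I/9 ≠ 0, so no factor of (z + 1/3 + 2*I/3) cancels.
Near z = -1/3 - 2*I/3 we can therefore write f(z) = g(z)/(z + 1/3 + 2*I/3)^4 with g analytic at -1/3 - 2*I/3 and g(-1/3 - 2*I/3) ≠ 0 (g is the numerator divided by the remaining denominator factors).

Hence z = -1/3 - 2*I/3 is a pole of order 4.

Final answer: 4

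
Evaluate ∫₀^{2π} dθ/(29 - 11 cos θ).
Call the integral J. The integrand is 2π-periodic and we integrate over a full period, so shifting θ does not change the value (θ → θ + π flips the sign of the trig term). Hence
  J = ∫₀^{2π} dθ/(29 + 11 cos θ).
Put z = e^{iθ}: then cos θ = (z + 1/z)/2, dθ = dz/(iz), and z runs once counterclockwise around |z| = 1:
  J = ∮_{|z|=1} 1/(29 + 11*(z + 1/z)/2) · dz/(iz) = (2/i) ∮_{|z|=1} dz/(11*z^2 + 58*z + 11).
The roots of 11*z^2 + 58*z + 11 are z = (-29 ± sqrt(29^2 - 11^2))/11, with sqrt(720) = 12*sqrt(5); their product is 1, so only z₊ = -29/11 + 12*sqrt(5)/11 lies inside the unit circle (z₋ = -29/11 - 12*sqrt(5)/11 lies outside).
z₊ is a simple zero of q(z) = 11*z^2 + 58*z + 11, so Res(1/q, z₊) = 1/q'(z₊) with q'(z) = 22*z + 58; and q'(z₊) = 11*(z₊ - z₋) = 24*sqrt(5).
Therefore J = (2/i) · 2πi · 1/(24*sqrt(5)) = 2*pi/(12*sqrt(5)) = sqrt(5)*pi/30

Final answer: sqrt(5)*pi/30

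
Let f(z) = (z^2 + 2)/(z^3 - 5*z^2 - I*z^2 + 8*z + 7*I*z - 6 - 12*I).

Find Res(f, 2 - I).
Write f(z) = P(z)/Q(z) with P(z) = z^2 + 2 and Q(z) = z^3 - 5*z^2 - I*z^2 + 8*z + 7*I*z - 6 - 12*I.
The denominator factors as Q(z) = (z - 2*I)*(z - 3)*(z - 2 + I), so z = 2 - I is a simple zero of Q and P is analytic there; z = 2 - I is therefore a simple pole and
  Res(f, z₀) = P(z₀)/Q'(z₀).

Q'(z) = 3*z^2 - 10*z - 2*I*z + 8 + 7*I, so Q'(2 - I) = -5 + I.
P(2 - I) = 5 - 4*I.

Res(f, 2 - I) = (5 - 4*I)/(-5 + I) = -29/26 + 15*I/26

Final answer: -29/26 + 15*I/26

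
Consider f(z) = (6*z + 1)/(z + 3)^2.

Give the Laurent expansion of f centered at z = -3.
-17/(z + 3)^2 + 6/(z + 3)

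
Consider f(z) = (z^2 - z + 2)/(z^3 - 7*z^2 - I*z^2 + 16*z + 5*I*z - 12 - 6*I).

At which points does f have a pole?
{2, 2 + I, 3}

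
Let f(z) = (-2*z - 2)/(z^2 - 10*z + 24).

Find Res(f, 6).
Write f(z) = P(z)/Q(z) with P(z) = -2*z - 2 and Q(z) = z^2 - 10*z + 24.
The denominator factors as Q(z) = (z - 6)*(z - 4), so z = 6 is a simple zero of Q and P is analytic there; z = 6 is therefore a simple pole and
  Res(f, z₀) = P(z₀)/Q'(z₀).

Q'(z) = 2*z - 10, so Q'(6) = 2.
P(6) = -14.

Res(f, 6) = (-14)/(2) = -7

Final answer: -7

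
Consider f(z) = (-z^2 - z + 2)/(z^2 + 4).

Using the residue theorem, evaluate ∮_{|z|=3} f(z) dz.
-2*I*pi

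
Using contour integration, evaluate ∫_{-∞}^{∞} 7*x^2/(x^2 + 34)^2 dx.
Let f(z) = 7*z^2/(z^2 + 34)^2. The denominator has no real zeros and deg Q - deg P = 2 ≥ 2, so the integral of f over the upper semicircle |z| = R tends to 0 as R → ∞. Closing the contour in the upper half-plane,
  ∫_{-∞}^{∞} f(x) dx = 2πi · Σ Res(f, z_k)  over the poles with Im z_k > 0.

Zeros of the denominator: z^2 + 34 = 0 gives z = ±sqrt(34)*I.
Upper half-plane: z = sqrt(34)*I (a pole of order 2).

Write f(z) = g(z)/(z - sqrt(34)*I)^2 with g(z) = 7*z^2/(z + sqrt(34)*I)^2. For a double pole, Res(f, z₀) = g'(z₀):
  g'(z) = 14*sqrt(34)*I*z/(z + sqrt(34)*I)^3
  Res(f, sqrt(34)*I) = g'(sqrt(34)*I) = -7*sqrt(34)*I/136

∫_{-∞}^{∞} f(x) dx = 2πi · (-7*sqrt(34)*I/136) = 7*sqrt(34)*pi/68

Final answer: 7*sqrt(34)*pi/68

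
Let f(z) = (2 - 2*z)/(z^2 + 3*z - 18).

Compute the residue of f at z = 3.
-4/9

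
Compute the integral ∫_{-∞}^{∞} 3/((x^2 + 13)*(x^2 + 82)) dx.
Let f(z) = 3/((z^2 + 13)*(z^2 + 82)). The denominator has no real zeros and deg Q - deg P = 4 ≥ 2, so the integral of f over the upper semicircle |z| = R tends to 0 as R → ∞. Closing the contour in the upper half-plane,
  ∫_{-∞}^{∞} f(x) dx = 2πi · Σ Res(f, z_k)  over the poles with Im z_k > 0.

Zeros of the denominator: z^2 + 13 = 0 gives z = ±sqrt(13)*I; z^2 + 82 = 0 gives z = ±sqrt(82)*I.
Upper half-plane: z = sqrt(13)*I, z = sqrt(82)*I (simple).

Each pole is a simple zero of Q(z) = z^4 + 95*z^2 + 1066, so Res(f, z₀) = P(z₀)/Q'(z₀) with P(z) = 3, Q'(z) = 4*z^3 + 190*z:
  Res(f, sqrt(13)*I) = (3)/(138*sqrt(13)*I) = -sqrt(13)*I/598
  Res(f, sqrt(82)*I) = (3)/(-138*sqrt(82)*I) = sqrt(82)*I/3772

Sum of residues: I*(-sqrt(13)/598 + sqrt(82)/3772)
∫_{-∞}^{∞} f(x) dx = 2πi · (I*(-sqrt(13)/598 + sqrt(82)/3772)) = pi*(-13*sqrt(82) + 82*sqrt(13))/24518

Final answer: pi*(-13*sqrt(82) + 82*sqrt(13))/24518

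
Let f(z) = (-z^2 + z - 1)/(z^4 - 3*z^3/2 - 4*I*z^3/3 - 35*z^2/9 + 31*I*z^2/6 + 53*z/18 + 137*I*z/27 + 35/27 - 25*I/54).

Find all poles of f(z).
The singularities of f are the zeros of the denominator. Factoring,
  z^4 - 3*z^3/2 - 4*I*z^3/3 - 35*z^2/9 + 31*I*z^2/6 + 53*z/18 + 137*I*z/27 + 35/27 - 25*I/54 = (z - 3 + 2*I/3)*(z - I/3)*(z + 1/2 - I)*(z + 1 - 2*I/3)
so the candidates are z = 3 - 2*I/3, z = I/3, z = -1/2 + I, z = -1 + 2*I/3.

Check the numerator P(z) = -z^2 + z - 1 at each one:
  P(3 - 2*I/3) = -59/9 + 10*I/3 ≠ 0, so z = 3 - 2*I/3 is a (simple) pole.
  P(I/3) = -8/9 + I/3 ≠ 0, so z = I/3 is a (simple) pole.
  P(-1/2 + I) = -3/4 + 2*I ≠ 0, so z = -1/2 + I is a (simple) pole.
  P(-1 + 2*I/3) = -23/9 + 2*I ≠ 0, so z = -1 + 2*I/3 is a (simple) pole.

Poles of f: {-1 + 2*I/3, -1/2 + I, I/3, 3 - 2*I/3}

Final answer: {-1 + 2*I/3, -1/2 + I, I/3, 3 - 2*I/3}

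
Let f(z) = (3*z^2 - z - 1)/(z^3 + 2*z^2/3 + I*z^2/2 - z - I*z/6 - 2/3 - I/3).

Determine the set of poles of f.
{-1 - I/2, -2/3, 1}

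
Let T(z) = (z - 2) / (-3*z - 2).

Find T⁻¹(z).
Set w = T(z) = (z - 2) / (-3*z - 2) and solve for z:
  w*(-3*z - 2) = z - 2
  -2*w + z*(-3*w - 1) + 2 = 0
  z*(-3*w - 1) = 2*w - 2
  z = (2 - 2*w)/(3*w + 1)
Renaming the variable, T⁻¹(z) = (-2*z + 2)/(3*z + 1).
(Check: ad - bc = -8 ≠ 0, so T is invertible.)

Final answer: (-2*z + 2)/(3*z + 1)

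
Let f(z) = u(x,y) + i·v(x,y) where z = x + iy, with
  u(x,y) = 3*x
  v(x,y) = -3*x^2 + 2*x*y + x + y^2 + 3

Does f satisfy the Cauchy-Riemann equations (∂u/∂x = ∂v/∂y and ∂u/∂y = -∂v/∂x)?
∂u/∂x = 3
∂v/∂y = 2*x + 2*y
∂u/∂y = 0
∂v/∂x = -6*x + 2*y + 1
∂u/∂x ≠ ∂v/∂y and ∂u/∂y ≠ -∂v/∂x; the Cauchy-Riemann equations are not satisfied, so f is not analytic.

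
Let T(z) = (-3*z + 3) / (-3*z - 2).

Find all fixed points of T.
{1/6 - sqrt(35)*I/6, 1/6 + sqrt(35)*I/6}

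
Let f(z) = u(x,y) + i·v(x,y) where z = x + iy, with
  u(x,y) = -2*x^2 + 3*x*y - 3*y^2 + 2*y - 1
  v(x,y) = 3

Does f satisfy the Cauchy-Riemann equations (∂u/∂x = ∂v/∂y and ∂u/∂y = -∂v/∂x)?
∂u/∂x = -4*x + 3*y
∂v/∂y = 0
∂u/∂y = 3*x - 6*y + 2
∂v/∂x = 0
∂u/∂x ≠ ∂v/∂y and ∂u/∂y ≠ -∂v/∂x; the Cauchy-Riemann equations are not satisfied, so f is not analytic.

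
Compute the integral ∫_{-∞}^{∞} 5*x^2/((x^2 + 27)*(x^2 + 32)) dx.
pi*(-3*sqrt(3) + 4*sqrt(2))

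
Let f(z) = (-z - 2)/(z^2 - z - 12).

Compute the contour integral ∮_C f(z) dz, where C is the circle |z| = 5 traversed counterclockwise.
By the residue theorem, ∮_C f(z) dz = 2πi · (sum of the residues of f at the poles inside |z| = 5).

The denominator factors as (z + 3)*(z - 4), so the singularities of f are simple poles at z = -3, z = 4.
  |-3|² = 9 < 25 = 5², so this pole is inside the contour.
  |4|² = 16 < 25 = 5², so this pole is inside the contour.

With P(z) = -z - 2 and Q(z) = z^2 - z - 12, each pole is simple, so Res(f, z₀) = P(z₀)/Q'(z₀) with Q'(z) = 2*z - 1.
  Res(f, -3) = P(-3)/Q'(-3) = (1)/(-7) = -1/7
  Res(f, 4) = P(4)/Q'(4) = (-6)/(7) = -6/7

Sum of residues inside C: -1
∮_C f(z) dz = 2πi · (-1) = -2*I*pi

Final answer: -2*I*pi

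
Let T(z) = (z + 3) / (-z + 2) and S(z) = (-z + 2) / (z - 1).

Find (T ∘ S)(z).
(T ∘ S)(z) = T(S(z)) = ((1)*S(z) + (3))/((-1)*S(z) + (2)). Multiply numerator and denominator by z - 1:
  numerator:   (1)*(-z + 2) + (3)*(z - 1) = 2*z - 1
  denominator: (-1)*(-z + 2) + (2)*(z - 1) = 3*z - 4
(T ∘ S)(z) = (2*z - 1)/(3*z - 4)

Final answer: (2*z - 1)/(3*z - 4)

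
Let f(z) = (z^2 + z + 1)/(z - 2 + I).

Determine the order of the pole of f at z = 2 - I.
Factor the denominator:
  z - 2 + I = (z - 2 + I)

The numerator P(z) = z^2 + z + 1 has P(2 - I) = 6 - 5*I ≠ 0, so no factor of (z - 2 + I) cancels.
Near z = 2 - I we can therefore write f(z) = g(z)/(z - 2 + I) with g analytic at 2 - I and g(2 - I) ≠ 0 (g is just the numerator).

Hence z = 2 - I is a pole of order 1.

Final answer: 1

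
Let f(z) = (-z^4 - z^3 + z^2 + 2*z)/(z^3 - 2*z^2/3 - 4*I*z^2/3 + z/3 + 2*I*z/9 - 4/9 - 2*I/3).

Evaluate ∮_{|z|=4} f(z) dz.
By the residue theorem, ∮_C f(z) dz = 2πi · (sum of the residues of f at the poles inside |z| = 4).

The denominator factors as (z + 2*I/3)*(z - 2/3 - I)*(z - I), so the singularities of f are simple poles at z = -2*I/3, z = 2/3 + I, z = I.
  |-2*I/3|² = 4/9 < 16 = 4², so this pole is inside the contour.
  |2/3 + I|² = 13/9 < 16 = 4², so this pole is inside the contour.
  |I|² = 1 < 16 = 4², so this pole is inside the contour.

With P(z) = -z^4 - z^3 + z^2 + 2*z and Q(z) = z^3 - 2*z^2/3 - 4*I*z^2/3 + z/3 + 2*I*z/9 - 4/9 - 2*I/3, each pole is simple, so Res(f, z₀) = P(z₀)/Q'(z₀) with Q'(z) = 3*z^2 - 4*z/3 - 8*I*z/3 + 1/3 + 2*I/9.
  Res(f, -2*I/3) = P(-2*I/3)/Q'(-2*I/3) = (-52/81 - 44*I/27)/(-25/9 + 10*I/9) = -4/1305 + 764*I/1305
  Res(f, 2/3 + I) = P(2/3 + I)/Q'(2/3 + I) = (320/81 + 121*I/27)/(4/9 + 10*I/9) = 2455/522 - 437*I/261
  Res(f, I) = P(I)/Q'(I) = (-2 + 3*I)/(-10*I/9) = -27/10 - 9*I/5

Sum of residues inside C: 2 - 26*I/9
∮_C f(z) dz = 2πi · (2 - 26*I/9) = pi*(52/9 + 4*I)

Final answer: pi*(52/9 + 4*I)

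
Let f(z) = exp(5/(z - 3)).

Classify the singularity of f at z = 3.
Let u = z - 3. Then
  e^(5/u) = Σ_{k≥0} (5)^k/(k!·u^k) = 1 + 5/u + 25/(2*u^2) + 125/(6*u^3) + ...
which has infinitely many negative powers of u, so exp(5/(z - 3)) has an essential singularity at z = 3.
So the singularity is essential.

Final answer: essential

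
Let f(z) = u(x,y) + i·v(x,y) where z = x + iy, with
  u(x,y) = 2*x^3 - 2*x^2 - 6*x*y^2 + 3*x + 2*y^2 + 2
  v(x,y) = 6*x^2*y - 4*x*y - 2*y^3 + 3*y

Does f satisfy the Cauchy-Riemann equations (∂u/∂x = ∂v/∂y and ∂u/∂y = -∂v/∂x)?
∂u/∂x = 6*x^2 - 4*x - 6*y^2 + 3
∂v/∂y = 6*x^2 - 4*x - 6*y^2 + 3
∂u/∂y = -12*x*y + 4*y
∂v/∂x = 12*x*y - 4*y
∂u/∂x = ∂v/∂y and ∂u/∂y = -∂v/∂x hold identically; f is analytic.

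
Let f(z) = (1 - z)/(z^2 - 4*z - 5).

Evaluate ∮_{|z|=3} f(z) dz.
-2*I*pi/3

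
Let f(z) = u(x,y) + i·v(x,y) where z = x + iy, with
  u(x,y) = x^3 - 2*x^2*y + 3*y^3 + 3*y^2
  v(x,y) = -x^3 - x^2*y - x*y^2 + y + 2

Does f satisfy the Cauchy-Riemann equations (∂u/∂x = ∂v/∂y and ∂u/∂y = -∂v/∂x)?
∂u/∂x = 3*x^2 - 4*x*y
∂v/∂y = -x^2 - 2*x*y + 1
∂u/∂y = -2*x^2 + 9*y^2 + 6*y
∂v/∂x = -3*x^2 - 2*x*y - y^2
∂u/∂x ≠ ∂v/∂y and ∂u/∂y ≠ -∂v/∂x; the Cauchy-Riemann equations are not satisfied, so f is not analytic.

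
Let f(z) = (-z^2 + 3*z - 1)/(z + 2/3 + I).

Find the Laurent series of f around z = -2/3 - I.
Put w = z - (-2/3 - I), i.e. z = w - 2/3 - I. The denominator is w, so it suffices to rewrite the numerator in powers of w.

P(z) = -z^2 + 3*z - 1
P(w - 2/3 - I) = -22/9 - 13*I/3 + (13/3 + 2*I)*w - w^2

Dividing each term by w:
  f = (-22/9 - 13*I/3)/w + 13/3 + 2*I - w

Substituting back w = z + 2/3 + I:
  f(z) = (-22/9 - 13*I/3)/(z + 2/3 + I) + 13/3 + 2*I - (z + 2/3 + I)

The series is finite because the numerator is a polynomial; the negative powers form the principal part, and the coefficient of 1/(z + 2/3 + I) gives Res(f, -2/3 - I) = -22/9 - 13*I/3.

Final answer: (-22/9 - 13*I/3)/(z + 2/3 + I) + 13/3 + 2*I - (z + 2/3 + I)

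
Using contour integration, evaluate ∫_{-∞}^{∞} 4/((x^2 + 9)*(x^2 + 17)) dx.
Let f(z) = 4/((z^2 + 9)*(z^2 + 17)). The denominator has no real zeros and deg Q - deg P = 4 ≥ 2, so the integral of f over the upper semicircle |z| = R tends to 0 as R → ∞. Closing the contour in the upper half-plane,
  ∫_{-∞}^{∞} f(x) dx = 2πi · Σ Res(f, z_k)  over the poles with Im z_k > 0.

Zeros of the denominator: z^2 + 17 = 0 gives z = ±sqrt(17)*I; z^2 + 9 = 0 gives z = ±3*I.
Upper half-plane: z = 3*I, z = sqrt(17)*I (simple).

Each pole is a simple zero of Q(z) = z^4 + 26*z^2 + 153, so Res(f, z₀) = P(z₀)/Q'(z₀) with P(z) = 4, Q'(z) = 4*z^3 + 52*z:
  Res(f, 3*I) = (4)/(48*I) = -I/12
  Res(f, sqrt(17)*I) = (4)/(-16*sqrt(17)*I) = sqrt(17)*I/68

Sum of residues: I*(-17 + 3*sqrt(17))/204
∫_{-∞}^{∞} f(x) dx = 2πi · (I*(-17 + 3*sqrt(17))/204) = pi*(17 - 3*sqrt(17))/102

Final answer: pi*(17 - 3*sqrt(17))/102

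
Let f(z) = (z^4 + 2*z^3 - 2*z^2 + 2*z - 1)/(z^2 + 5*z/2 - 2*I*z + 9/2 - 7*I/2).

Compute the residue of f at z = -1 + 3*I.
Write f(z) = P(z)/Q(z) with P(z) = z^4 + 2*z^3 - 2*z^2 + 2*z - 1 and Q(z) = z^2 + 5*z/2 - 2*I*z + 9/2 - 7*I/2.
The denominator factors as Q(z) = (z + 3/2 + I)*(z + 1 - 3*I), so z = -1 + 3*I is a simple zero of Q and P is analytic there; z = -1 + 3*I is therefore a simple pole and
  Res(f, z₀) = P(z₀)/Q'(z₀).

Q'(z) = 2*z + 5/2 - 2*I, so Q'(-1 + 3*I) = 1/2 + 4*I.
P(-1 + 3*I) = 93 + 78*I.

Res(f, -1 + 3*I) = (93 + 78*I)/(1/2 + 4*I) = 1434/65 - 1332*I/65

Final answer: 1434/65 - 1332*I/65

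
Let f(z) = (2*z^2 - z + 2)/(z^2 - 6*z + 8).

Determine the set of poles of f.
{2, 4}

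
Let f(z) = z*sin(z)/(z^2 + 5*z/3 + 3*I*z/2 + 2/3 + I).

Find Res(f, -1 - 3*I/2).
(-93/85 + 36*I/85)*sin(1 + 3*I/2)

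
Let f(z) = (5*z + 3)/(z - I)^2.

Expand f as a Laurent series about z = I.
(3 + 5*I)/(z - I)^2 + 5/(z - I)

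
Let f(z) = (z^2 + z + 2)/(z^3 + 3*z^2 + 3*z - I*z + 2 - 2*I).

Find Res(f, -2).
Write f(z) = P(z)/Q(z) with P(z) = z^2 + z + 2 and Q(z) = z^3 + 3*z^2 + 3*z - I*z + 2 - 2*I.
The denominator factors as Q(z) = (z + 1 + I)*(z + 2)*(z - I), so z = -2 is a simple zero of Q and P is analytic there; z = -2 is therefore a simple pole and
  Res(f, z₀) = P(z₀)/Q'(z₀).

Q'(z) = 3*z^2 + 6*z + 3 - I, so Q'(-2) = 3 - I.
P(-2) = 4.

Res(f, -2) = (4)/(3 - I) = 6/5 + 2*I/5

Final answer: 6/5 + 2*I/5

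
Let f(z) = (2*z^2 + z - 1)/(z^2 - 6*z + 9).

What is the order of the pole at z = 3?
Factor the denominator:
  z^2 - 6*z + 9 = (z - 3)^2

The numerator P(z) = 2*z^2 + z - 1 has P(3) = 20 ≠ 0, so no factor of (z - 3) cancels.
Near z = 3 we can therefore write f(z) = g(z)/(z - 3)^2 with g analytic at 3 and g(3) ≠ 0 (g is just the numerator).

Hence z = 3 is a pole of order 2.

Final answer: 2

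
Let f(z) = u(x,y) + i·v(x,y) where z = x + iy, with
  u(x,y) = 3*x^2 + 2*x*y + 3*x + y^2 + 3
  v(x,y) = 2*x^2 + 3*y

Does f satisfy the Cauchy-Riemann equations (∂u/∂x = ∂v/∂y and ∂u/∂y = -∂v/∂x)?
∂u/∂x = 6*x + 2*y + 3
∂v/∂y = 3
∂u/∂y = 2*x + 2*y
∂v/∂x = 4*x
∂u/∂x ≠ ∂v/∂y and ∂u/∂y ≠ -∂v/∂x; the Cauchy-Riemann equations are not satisfied, so f is not analytic.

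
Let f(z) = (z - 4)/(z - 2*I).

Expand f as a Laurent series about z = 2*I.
Put w = z - (2*I), i.e. z = w + 2*I. The denominator is w, so it suffices to rewrite the numerator in powers of w.

P(z) = z - 4
P(w + 2*I) = -4 + 2*I + w

Dividing each term by w:
  f = (-4 + 2*I)/w + 1

Substituting back w = z - 2*I:
  f(z) = (-4 + 2*I)/(z - 2*I) + 1

The series is finite because the numerator is a polynomial; the negative powers form the principal part, and the coefficient of 1/(z - 2*I) gives Res(f, 2*I) = -4 + 2*I.

Final answer: (-4 + 2*I)/(z - 2*I) + 1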